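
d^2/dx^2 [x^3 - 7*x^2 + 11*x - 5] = 6*x - 14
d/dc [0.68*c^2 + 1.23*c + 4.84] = 1.36*c + 1.23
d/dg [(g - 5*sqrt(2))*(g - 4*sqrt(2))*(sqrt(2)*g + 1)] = 3*sqrt(2)*g^2 - 34*g + 31*sqrt(2)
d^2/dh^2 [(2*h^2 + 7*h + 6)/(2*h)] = 6/h^3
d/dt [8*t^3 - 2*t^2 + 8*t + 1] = 24*t^2 - 4*t + 8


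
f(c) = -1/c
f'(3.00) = 0.11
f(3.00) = -0.33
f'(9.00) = 0.01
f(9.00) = -0.11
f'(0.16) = 39.06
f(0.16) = -6.25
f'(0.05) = 400.00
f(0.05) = -20.00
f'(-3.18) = 0.10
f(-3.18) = 0.31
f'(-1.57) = 0.41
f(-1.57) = 0.64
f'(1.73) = 0.33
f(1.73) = -0.58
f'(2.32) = 0.19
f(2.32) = -0.43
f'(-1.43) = 0.49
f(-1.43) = 0.70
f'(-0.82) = 1.49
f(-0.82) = 1.22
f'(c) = c^(-2)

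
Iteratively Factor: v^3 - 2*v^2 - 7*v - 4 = (v + 1)*(v^2 - 3*v - 4) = (v - 4)*(v + 1)*(v + 1)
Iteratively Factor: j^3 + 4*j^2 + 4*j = (j)*(j^2 + 4*j + 4) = j*(j + 2)*(j + 2)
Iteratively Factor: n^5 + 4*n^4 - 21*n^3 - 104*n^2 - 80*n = (n + 4)*(n^4 - 21*n^2 - 20*n) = (n + 4)^2*(n^3 - 4*n^2 - 5*n) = (n - 5)*(n + 4)^2*(n^2 + n) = (n - 5)*(n + 1)*(n + 4)^2*(n)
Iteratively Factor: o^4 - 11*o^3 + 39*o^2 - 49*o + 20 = (o - 5)*(o^3 - 6*o^2 + 9*o - 4) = (o - 5)*(o - 1)*(o^2 - 5*o + 4) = (o - 5)*(o - 4)*(o - 1)*(o - 1)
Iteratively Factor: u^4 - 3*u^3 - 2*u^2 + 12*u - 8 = (u - 1)*(u^3 - 2*u^2 - 4*u + 8) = (u - 2)*(u - 1)*(u^2 - 4) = (u - 2)*(u - 1)*(u + 2)*(u - 2)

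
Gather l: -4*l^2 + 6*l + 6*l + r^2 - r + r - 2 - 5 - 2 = -4*l^2 + 12*l + r^2 - 9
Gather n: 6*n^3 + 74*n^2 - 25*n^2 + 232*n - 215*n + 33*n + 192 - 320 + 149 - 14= 6*n^3 + 49*n^2 + 50*n + 7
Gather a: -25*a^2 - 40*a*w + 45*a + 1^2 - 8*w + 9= -25*a^2 + a*(45 - 40*w) - 8*w + 10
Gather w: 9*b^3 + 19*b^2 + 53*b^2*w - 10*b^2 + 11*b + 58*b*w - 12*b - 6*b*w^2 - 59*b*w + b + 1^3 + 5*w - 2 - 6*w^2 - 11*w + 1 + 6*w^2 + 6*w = 9*b^3 + 9*b^2 - 6*b*w^2 + w*(53*b^2 - b)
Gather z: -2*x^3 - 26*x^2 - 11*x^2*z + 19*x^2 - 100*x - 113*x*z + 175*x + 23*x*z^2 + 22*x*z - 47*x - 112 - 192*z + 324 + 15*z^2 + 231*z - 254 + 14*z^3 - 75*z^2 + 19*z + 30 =-2*x^3 - 7*x^2 + 28*x + 14*z^3 + z^2*(23*x - 60) + z*(-11*x^2 - 91*x + 58) - 12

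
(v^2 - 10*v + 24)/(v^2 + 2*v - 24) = (v - 6)/(v + 6)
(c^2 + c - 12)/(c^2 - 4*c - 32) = (c - 3)/(c - 8)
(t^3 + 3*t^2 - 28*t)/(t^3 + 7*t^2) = (t - 4)/t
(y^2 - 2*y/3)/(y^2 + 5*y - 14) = y*(3*y - 2)/(3*(y^2 + 5*y - 14))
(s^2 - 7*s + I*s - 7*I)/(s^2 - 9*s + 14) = (s + I)/(s - 2)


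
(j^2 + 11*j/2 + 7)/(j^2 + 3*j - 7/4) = 2*(j + 2)/(2*j - 1)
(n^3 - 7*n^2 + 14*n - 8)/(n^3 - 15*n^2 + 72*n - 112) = (n^2 - 3*n + 2)/(n^2 - 11*n + 28)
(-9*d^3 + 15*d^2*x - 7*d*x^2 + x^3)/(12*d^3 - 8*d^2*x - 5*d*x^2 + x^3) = (9*d^2 - 6*d*x + x^2)/(-12*d^2 - 4*d*x + x^2)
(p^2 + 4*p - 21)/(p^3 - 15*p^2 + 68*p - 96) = (p + 7)/(p^2 - 12*p + 32)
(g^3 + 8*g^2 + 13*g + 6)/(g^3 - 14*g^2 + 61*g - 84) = (g^3 + 8*g^2 + 13*g + 6)/(g^3 - 14*g^2 + 61*g - 84)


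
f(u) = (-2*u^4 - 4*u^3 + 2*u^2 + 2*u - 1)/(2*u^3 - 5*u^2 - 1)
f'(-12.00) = -0.95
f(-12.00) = 8.21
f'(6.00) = -0.15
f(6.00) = -13.44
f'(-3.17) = -0.64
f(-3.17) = 0.54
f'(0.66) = 0.91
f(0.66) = 0.13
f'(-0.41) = 2.21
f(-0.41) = 0.64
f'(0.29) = -1.89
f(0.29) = 0.26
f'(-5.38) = -0.83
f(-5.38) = 2.20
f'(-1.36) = 0.02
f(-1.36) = -0.21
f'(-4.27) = -0.76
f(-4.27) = 1.32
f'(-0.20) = 1.31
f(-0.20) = 1.06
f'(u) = (-6*u^2 + 10*u)*(-2*u^4 - 4*u^3 + 2*u^2 + 2*u - 1)/(2*u^3 - 5*u^2 - 1)^2 + (-8*u^3 - 12*u^2 + 4*u + 2)/(2*u^3 - 5*u^2 - 1)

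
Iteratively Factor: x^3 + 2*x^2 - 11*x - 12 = (x + 4)*(x^2 - 2*x - 3) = (x + 1)*(x + 4)*(x - 3)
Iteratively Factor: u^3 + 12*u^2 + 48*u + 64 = (u + 4)*(u^2 + 8*u + 16) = (u + 4)^2*(u + 4)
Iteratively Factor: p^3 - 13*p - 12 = (p + 1)*(p^2 - p - 12) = (p - 4)*(p + 1)*(p + 3)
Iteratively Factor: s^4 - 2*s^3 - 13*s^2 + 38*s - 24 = (s + 4)*(s^3 - 6*s^2 + 11*s - 6) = (s - 3)*(s + 4)*(s^2 - 3*s + 2) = (s - 3)*(s - 2)*(s + 4)*(s - 1)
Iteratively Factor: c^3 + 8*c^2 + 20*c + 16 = (c + 4)*(c^2 + 4*c + 4) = (c + 2)*(c + 4)*(c + 2)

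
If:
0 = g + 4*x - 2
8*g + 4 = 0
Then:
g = -1/2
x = 5/8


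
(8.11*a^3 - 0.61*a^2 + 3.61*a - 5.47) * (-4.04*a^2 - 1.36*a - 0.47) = -32.7644*a^5 - 8.5652*a^4 - 17.5665*a^3 + 17.4759*a^2 + 5.7425*a + 2.5709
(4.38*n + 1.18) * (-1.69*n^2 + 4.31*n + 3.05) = -7.4022*n^3 + 16.8836*n^2 + 18.4448*n + 3.599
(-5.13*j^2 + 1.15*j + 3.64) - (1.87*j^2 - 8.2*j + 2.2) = -7.0*j^2 + 9.35*j + 1.44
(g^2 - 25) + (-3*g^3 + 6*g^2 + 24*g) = -3*g^3 + 7*g^2 + 24*g - 25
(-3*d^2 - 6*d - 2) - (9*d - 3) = -3*d^2 - 15*d + 1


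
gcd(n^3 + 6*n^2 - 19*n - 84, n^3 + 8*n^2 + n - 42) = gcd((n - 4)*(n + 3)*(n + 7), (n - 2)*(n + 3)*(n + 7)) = n^2 + 10*n + 21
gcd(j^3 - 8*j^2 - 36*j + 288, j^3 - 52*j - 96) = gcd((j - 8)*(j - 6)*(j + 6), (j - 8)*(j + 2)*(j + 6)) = j^2 - 2*j - 48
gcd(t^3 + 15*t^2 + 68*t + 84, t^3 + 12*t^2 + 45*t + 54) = t + 6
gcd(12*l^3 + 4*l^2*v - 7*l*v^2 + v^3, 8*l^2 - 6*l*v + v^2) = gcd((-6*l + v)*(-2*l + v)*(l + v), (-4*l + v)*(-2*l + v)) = -2*l + v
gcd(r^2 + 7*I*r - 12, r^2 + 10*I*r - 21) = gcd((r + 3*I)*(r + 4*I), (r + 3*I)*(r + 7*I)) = r + 3*I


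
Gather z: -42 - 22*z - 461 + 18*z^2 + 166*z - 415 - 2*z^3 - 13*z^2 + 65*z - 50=-2*z^3 + 5*z^2 + 209*z - 968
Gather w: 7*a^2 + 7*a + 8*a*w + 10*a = 7*a^2 + 8*a*w + 17*a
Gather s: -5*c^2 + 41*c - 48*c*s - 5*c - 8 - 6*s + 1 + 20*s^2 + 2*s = -5*c^2 + 36*c + 20*s^2 + s*(-48*c - 4) - 7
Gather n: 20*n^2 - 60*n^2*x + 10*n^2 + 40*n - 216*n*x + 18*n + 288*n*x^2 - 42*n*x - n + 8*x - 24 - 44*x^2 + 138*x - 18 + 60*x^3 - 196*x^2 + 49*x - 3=n^2*(30 - 60*x) + n*(288*x^2 - 258*x + 57) + 60*x^3 - 240*x^2 + 195*x - 45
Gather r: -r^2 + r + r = -r^2 + 2*r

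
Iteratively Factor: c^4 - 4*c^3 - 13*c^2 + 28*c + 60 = (c + 2)*(c^3 - 6*c^2 - c + 30) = (c - 5)*(c + 2)*(c^2 - c - 6) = (c - 5)*(c + 2)^2*(c - 3)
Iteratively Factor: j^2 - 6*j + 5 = (j - 1)*(j - 5)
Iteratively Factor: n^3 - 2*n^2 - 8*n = (n)*(n^2 - 2*n - 8) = n*(n + 2)*(n - 4)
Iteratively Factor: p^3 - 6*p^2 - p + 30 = (p - 3)*(p^2 - 3*p - 10) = (p - 3)*(p + 2)*(p - 5)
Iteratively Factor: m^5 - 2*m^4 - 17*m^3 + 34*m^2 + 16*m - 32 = (m - 2)*(m^4 - 17*m^2 + 16) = (m - 2)*(m - 1)*(m^3 + m^2 - 16*m - 16) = (m - 4)*(m - 2)*(m - 1)*(m^2 + 5*m + 4) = (m - 4)*(m - 2)*(m - 1)*(m + 1)*(m + 4)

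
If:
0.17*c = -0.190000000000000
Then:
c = -1.12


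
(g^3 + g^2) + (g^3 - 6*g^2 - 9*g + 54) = 2*g^3 - 5*g^2 - 9*g + 54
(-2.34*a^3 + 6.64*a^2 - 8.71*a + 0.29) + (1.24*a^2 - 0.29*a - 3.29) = -2.34*a^3 + 7.88*a^2 - 9.0*a - 3.0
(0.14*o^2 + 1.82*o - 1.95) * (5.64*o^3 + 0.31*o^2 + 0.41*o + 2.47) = 0.7896*o^5 + 10.3082*o^4 - 10.3764*o^3 + 0.4875*o^2 + 3.6959*o - 4.8165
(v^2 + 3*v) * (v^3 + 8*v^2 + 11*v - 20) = v^5 + 11*v^4 + 35*v^3 + 13*v^2 - 60*v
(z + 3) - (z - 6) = 9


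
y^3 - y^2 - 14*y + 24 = (y - 3)*(y - 2)*(y + 4)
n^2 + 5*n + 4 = (n + 1)*(n + 4)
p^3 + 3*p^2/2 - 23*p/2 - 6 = (p - 3)*(p + 1/2)*(p + 4)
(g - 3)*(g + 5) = g^2 + 2*g - 15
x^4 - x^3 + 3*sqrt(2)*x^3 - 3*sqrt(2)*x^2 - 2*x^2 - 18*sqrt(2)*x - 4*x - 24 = (x - 3)*(x + 2)*(x + sqrt(2))*(x + 2*sqrt(2))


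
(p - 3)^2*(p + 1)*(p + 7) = p^4 + 2*p^3 - 32*p^2 + 30*p + 63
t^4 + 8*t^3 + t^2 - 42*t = t*(t - 2)*(t + 3)*(t + 7)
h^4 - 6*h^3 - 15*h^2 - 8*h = h*(h - 8)*(h + 1)^2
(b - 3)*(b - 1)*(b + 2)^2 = b^4 - 9*b^2 - 4*b + 12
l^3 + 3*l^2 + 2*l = l*(l + 1)*(l + 2)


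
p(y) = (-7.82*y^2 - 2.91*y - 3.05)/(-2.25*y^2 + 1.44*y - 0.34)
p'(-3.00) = -0.21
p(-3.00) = 2.60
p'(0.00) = 46.55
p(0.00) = 8.97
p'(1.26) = -7.61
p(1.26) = 9.12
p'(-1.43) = -0.39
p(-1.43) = 2.13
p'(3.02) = -0.67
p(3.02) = 5.04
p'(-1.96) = -0.33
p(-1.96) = 2.32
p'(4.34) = -0.28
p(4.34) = 4.47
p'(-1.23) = -0.37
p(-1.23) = 2.05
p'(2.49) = -1.10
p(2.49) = 5.49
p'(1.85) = -2.46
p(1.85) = 6.55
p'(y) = (-15.64*y - 2.91)/(-2.25*y^2 + 1.44*y - 0.34) + (4.5*y - 1.44)*(-7.82*y^2 - 2.91*y - 3.05)/(-2.25*y^2 + 1.44*y - 0.34)^2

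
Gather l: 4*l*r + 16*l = l*(4*r + 16)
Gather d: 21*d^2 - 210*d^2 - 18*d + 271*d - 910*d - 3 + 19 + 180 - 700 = -189*d^2 - 657*d - 504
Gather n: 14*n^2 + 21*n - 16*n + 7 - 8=14*n^2 + 5*n - 1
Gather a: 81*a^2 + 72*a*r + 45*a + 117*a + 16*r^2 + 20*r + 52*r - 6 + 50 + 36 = 81*a^2 + a*(72*r + 162) + 16*r^2 + 72*r + 80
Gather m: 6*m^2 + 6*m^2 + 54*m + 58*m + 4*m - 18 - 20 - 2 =12*m^2 + 116*m - 40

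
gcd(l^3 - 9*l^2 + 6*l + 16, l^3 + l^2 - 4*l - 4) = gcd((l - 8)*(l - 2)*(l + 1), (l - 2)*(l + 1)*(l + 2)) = l^2 - l - 2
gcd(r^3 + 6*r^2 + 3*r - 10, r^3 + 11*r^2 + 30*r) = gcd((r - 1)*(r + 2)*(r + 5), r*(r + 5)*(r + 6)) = r + 5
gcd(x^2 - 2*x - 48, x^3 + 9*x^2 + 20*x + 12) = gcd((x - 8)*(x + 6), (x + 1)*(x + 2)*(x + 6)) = x + 6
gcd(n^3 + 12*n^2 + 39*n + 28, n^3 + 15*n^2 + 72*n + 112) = n^2 + 11*n + 28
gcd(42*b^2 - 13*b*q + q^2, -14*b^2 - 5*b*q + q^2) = -7*b + q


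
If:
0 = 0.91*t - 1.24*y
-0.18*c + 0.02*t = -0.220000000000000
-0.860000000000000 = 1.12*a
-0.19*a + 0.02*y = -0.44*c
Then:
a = -0.77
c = 0.03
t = -10.76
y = -7.89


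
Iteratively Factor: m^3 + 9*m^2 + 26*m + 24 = (m + 2)*(m^2 + 7*m + 12) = (m + 2)*(m + 3)*(m + 4)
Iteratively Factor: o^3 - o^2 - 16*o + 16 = (o - 4)*(o^2 + 3*o - 4) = (o - 4)*(o + 4)*(o - 1)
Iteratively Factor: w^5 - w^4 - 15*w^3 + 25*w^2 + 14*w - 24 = (w - 3)*(w^4 + 2*w^3 - 9*w^2 - 2*w + 8) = (w - 3)*(w - 1)*(w^3 + 3*w^2 - 6*w - 8) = (w - 3)*(w - 1)*(w + 4)*(w^2 - w - 2) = (w - 3)*(w - 2)*(w - 1)*(w + 4)*(w + 1)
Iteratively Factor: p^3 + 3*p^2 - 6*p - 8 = (p + 1)*(p^2 + 2*p - 8) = (p + 1)*(p + 4)*(p - 2)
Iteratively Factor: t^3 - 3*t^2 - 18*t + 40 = (t - 5)*(t^2 + 2*t - 8) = (t - 5)*(t + 4)*(t - 2)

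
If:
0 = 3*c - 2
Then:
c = 2/3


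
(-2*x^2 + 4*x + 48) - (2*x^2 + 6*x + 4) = -4*x^2 - 2*x + 44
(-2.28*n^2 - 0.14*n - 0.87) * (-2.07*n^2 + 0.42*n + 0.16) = 4.7196*n^4 - 0.6678*n^3 + 1.3773*n^2 - 0.3878*n - 0.1392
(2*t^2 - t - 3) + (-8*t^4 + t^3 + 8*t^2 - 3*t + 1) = -8*t^4 + t^3 + 10*t^2 - 4*t - 2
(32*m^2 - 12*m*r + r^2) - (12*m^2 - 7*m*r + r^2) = 20*m^2 - 5*m*r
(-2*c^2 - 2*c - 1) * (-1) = 2*c^2 + 2*c + 1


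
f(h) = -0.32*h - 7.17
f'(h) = -0.320000000000000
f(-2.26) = -6.45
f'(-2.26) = -0.32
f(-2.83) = -6.26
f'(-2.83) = -0.32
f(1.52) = -7.66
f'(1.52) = -0.32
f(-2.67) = -6.32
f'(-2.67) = -0.32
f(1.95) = -7.79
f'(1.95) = -0.32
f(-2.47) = -6.38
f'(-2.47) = -0.32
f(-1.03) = -6.84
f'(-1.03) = -0.32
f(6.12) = -9.13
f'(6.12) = -0.32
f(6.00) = -9.09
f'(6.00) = -0.32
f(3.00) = -8.13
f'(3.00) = -0.32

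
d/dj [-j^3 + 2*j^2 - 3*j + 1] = -3*j^2 + 4*j - 3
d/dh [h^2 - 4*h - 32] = 2*h - 4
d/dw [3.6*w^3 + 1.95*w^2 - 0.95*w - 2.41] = 10.8*w^2 + 3.9*w - 0.95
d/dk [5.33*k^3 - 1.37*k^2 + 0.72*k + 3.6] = 15.99*k^2 - 2.74*k + 0.72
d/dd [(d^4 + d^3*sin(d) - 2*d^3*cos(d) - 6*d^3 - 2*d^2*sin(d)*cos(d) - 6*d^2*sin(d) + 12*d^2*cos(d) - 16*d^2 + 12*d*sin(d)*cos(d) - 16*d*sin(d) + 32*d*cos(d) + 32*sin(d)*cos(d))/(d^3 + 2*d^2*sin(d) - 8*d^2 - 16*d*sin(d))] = (2*d^4*sin(d) - d^4*cos(d) + d^4 + 4*d^3*sin(d)^2 + 8*d^3*sin(d) - 2*d^3*cos(d) + 2*d^3 + 4*d^2*sin(d)^3 + 10*d^2*sin(d)^2 - 2*d^2*sin(d)*cos(d) + 2*d^2*sin(d) + 4*d^2*cos(d) + 4*d^2 + 8*d*sin(d)^3 + 8*d*sin(d)*cos(d) + 8*sin(d)^2*cos(d))/(d^2*(d + 2*sin(d))^2)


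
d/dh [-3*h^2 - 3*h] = -6*h - 3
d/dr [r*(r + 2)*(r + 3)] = 3*r^2 + 10*r + 6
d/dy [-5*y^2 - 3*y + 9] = -10*y - 3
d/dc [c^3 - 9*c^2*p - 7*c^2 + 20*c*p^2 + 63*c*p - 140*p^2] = 3*c^2 - 18*c*p - 14*c + 20*p^2 + 63*p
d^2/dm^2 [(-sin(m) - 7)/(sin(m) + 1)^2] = (sin(m)^2 + 23*sin(m) - 38)/(sin(m) + 1)^3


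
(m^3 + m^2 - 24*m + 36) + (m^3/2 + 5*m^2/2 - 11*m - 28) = 3*m^3/2 + 7*m^2/2 - 35*m + 8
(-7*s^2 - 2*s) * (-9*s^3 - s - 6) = 63*s^5 + 18*s^4 + 7*s^3 + 44*s^2 + 12*s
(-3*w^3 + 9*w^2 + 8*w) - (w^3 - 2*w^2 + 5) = -4*w^3 + 11*w^2 + 8*w - 5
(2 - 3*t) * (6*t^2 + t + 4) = -18*t^3 + 9*t^2 - 10*t + 8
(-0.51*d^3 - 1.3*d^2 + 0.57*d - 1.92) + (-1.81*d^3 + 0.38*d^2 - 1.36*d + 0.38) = -2.32*d^3 - 0.92*d^2 - 0.79*d - 1.54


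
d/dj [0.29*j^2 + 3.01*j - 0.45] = 0.58*j + 3.01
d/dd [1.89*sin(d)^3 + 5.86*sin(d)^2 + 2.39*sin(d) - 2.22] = (5.67*sin(d)^2 + 11.72*sin(d) + 2.39)*cos(d)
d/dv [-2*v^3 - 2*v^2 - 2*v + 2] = -6*v^2 - 4*v - 2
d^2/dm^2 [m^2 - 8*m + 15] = 2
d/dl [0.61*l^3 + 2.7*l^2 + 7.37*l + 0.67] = 1.83*l^2 + 5.4*l + 7.37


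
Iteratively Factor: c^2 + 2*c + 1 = (c + 1)*(c + 1)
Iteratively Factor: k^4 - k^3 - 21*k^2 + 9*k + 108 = (k + 3)*(k^3 - 4*k^2 - 9*k + 36) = (k - 4)*(k + 3)*(k^2 - 9) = (k - 4)*(k - 3)*(k + 3)*(k + 3)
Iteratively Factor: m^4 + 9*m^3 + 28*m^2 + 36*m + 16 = (m + 2)*(m^3 + 7*m^2 + 14*m + 8) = (m + 2)^2*(m^2 + 5*m + 4) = (m + 1)*(m + 2)^2*(m + 4)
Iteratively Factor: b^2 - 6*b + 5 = (b - 1)*(b - 5)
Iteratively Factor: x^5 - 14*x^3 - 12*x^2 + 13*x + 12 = (x + 1)*(x^4 - x^3 - 13*x^2 + x + 12) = (x + 1)^2*(x^3 - 2*x^2 - 11*x + 12) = (x + 1)^2*(x + 3)*(x^2 - 5*x + 4) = (x - 4)*(x + 1)^2*(x + 3)*(x - 1)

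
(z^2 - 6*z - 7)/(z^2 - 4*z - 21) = (z + 1)/(z + 3)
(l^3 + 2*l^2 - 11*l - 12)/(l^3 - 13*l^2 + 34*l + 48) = (l^2 + l - 12)/(l^2 - 14*l + 48)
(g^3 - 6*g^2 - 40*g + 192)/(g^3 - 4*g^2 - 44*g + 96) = (g - 4)/(g - 2)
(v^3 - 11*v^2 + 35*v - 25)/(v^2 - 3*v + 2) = (v^2 - 10*v + 25)/(v - 2)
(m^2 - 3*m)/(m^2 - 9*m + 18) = m/(m - 6)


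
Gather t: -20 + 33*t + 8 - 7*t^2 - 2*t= -7*t^2 + 31*t - 12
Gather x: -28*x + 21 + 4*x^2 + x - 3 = 4*x^2 - 27*x + 18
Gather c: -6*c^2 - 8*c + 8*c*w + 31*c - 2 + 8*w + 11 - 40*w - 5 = -6*c^2 + c*(8*w + 23) - 32*w + 4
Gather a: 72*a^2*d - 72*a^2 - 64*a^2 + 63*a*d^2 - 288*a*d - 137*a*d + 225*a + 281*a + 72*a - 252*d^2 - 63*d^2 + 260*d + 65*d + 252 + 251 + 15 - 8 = a^2*(72*d - 136) + a*(63*d^2 - 425*d + 578) - 315*d^2 + 325*d + 510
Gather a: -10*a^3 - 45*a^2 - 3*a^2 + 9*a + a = -10*a^3 - 48*a^2 + 10*a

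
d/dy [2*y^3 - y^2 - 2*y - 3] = 6*y^2 - 2*y - 2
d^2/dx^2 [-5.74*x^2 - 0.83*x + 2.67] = -11.4800000000000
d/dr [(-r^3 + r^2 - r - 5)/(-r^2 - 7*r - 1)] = (r^4 + 14*r^3 - 5*r^2 - 12*r - 34)/(r^4 + 14*r^3 + 51*r^2 + 14*r + 1)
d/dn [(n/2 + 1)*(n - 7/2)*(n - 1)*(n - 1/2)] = 2*n^3 - 9*n^2/2 - 17*n/4 + 39/8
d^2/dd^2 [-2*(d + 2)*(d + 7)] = -4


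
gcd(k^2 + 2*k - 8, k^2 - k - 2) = k - 2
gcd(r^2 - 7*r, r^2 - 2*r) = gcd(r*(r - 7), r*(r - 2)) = r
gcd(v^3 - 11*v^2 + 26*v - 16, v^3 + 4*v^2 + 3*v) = 1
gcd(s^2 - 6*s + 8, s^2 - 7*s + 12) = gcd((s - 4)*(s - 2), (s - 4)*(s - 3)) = s - 4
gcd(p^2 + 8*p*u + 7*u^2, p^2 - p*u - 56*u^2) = p + 7*u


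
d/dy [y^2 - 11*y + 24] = 2*y - 11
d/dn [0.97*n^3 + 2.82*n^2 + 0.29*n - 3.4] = 2.91*n^2 + 5.64*n + 0.29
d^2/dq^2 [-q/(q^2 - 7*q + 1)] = 2*(-q*(2*q - 7)^2 + (3*q - 7)*(q^2 - 7*q + 1))/(q^2 - 7*q + 1)^3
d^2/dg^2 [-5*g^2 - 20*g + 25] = -10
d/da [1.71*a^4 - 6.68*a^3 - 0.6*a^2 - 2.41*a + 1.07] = 6.84*a^3 - 20.04*a^2 - 1.2*a - 2.41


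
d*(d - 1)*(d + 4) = d^3 + 3*d^2 - 4*d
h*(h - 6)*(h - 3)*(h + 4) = h^4 - 5*h^3 - 18*h^2 + 72*h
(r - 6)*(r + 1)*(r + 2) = r^3 - 3*r^2 - 16*r - 12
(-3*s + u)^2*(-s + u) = -9*s^3 + 15*s^2*u - 7*s*u^2 + u^3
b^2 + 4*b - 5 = (b - 1)*(b + 5)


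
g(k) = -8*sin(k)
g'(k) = -8*cos(k)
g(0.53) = -4.04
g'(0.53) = -6.90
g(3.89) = 5.44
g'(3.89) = 5.86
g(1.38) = -7.85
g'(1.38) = -1.52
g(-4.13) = -6.68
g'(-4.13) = 4.40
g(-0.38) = 2.97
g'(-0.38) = -7.43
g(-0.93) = 6.41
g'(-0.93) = -4.78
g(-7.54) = 7.61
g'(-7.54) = -2.47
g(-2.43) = 5.22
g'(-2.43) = 6.06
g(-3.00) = 1.13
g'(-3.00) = 7.92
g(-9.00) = 3.30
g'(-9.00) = 7.29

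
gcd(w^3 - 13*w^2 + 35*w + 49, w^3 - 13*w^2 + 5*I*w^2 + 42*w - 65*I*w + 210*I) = w - 7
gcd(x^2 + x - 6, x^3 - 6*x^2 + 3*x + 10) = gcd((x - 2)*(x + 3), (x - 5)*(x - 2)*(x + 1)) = x - 2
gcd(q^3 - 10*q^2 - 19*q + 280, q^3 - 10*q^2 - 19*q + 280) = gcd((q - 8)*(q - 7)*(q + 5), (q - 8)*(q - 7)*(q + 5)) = q^3 - 10*q^2 - 19*q + 280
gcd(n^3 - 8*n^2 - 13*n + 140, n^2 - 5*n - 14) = n - 7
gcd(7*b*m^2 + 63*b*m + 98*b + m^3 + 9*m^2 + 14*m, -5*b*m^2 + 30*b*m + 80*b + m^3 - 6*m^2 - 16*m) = m + 2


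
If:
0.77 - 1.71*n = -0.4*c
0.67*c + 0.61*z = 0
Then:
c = -0.91044776119403*z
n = 0.450292397660819 - 0.212970236536615*z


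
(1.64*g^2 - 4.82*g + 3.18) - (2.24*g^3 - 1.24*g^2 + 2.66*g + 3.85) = -2.24*g^3 + 2.88*g^2 - 7.48*g - 0.67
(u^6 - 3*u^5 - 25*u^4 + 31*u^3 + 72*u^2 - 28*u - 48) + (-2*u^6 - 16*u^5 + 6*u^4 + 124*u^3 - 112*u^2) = -u^6 - 19*u^5 - 19*u^4 + 155*u^3 - 40*u^2 - 28*u - 48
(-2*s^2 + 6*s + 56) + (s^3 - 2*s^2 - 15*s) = s^3 - 4*s^2 - 9*s + 56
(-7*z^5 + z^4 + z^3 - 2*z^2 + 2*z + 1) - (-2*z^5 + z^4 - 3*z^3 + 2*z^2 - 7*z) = -5*z^5 + 4*z^3 - 4*z^2 + 9*z + 1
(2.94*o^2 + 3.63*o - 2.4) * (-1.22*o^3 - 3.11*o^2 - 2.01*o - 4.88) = -3.5868*o^5 - 13.572*o^4 - 14.2707*o^3 - 14.1795*o^2 - 12.8904*o + 11.712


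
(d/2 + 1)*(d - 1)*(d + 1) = d^3/2 + d^2 - d/2 - 1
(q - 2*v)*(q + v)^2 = q^3 - 3*q*v^2 - 2*v^3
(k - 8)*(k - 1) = k^2 - 9*k + 8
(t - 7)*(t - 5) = t^2 - 12*t + 35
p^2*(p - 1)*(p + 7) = p^4 + 6*p^3 - 7*p^2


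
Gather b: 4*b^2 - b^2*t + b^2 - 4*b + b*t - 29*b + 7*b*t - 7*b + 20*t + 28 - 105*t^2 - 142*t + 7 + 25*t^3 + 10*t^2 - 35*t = b^2*(5 - t) + b*(8*t - 40) + 25*t^3 - 95*t^2 - 157*t + 35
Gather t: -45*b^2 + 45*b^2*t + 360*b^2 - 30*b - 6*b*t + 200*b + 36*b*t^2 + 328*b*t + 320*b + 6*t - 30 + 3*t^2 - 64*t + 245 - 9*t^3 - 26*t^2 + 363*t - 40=315*b^2 + 490*b - 9*t^3 + t^2*(36*b - 23) + t*(45*b^2 + 322*b + 305) + 175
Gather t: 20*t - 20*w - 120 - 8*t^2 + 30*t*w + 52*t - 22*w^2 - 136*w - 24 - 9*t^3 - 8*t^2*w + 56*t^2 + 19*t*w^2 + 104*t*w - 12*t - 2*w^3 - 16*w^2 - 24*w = -9*t^3 + t^2*(48 - 8*w) + t*(19*w^2 + 134*w + 60) - 2*w^3 - 38*w^2 - 180*w - 144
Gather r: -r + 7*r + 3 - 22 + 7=6*r - 12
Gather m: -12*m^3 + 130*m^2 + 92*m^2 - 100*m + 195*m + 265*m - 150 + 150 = -12*m^3 + 222*m^2 + 360*m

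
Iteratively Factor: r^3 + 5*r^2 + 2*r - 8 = (r + 4)*(r^2 + r - 2) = (r + 2)*(r + 4)*(r - 1)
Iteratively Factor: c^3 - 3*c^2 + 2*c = (c - 2)*(c^2 - c) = (c - 2)*(c - 1)*(c)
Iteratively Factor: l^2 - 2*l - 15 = (l + 3)*(l - 5)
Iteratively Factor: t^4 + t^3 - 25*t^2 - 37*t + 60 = (t - 1)*(t^3 + 2*t^2 - 23*t - 60) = (t - 5)*(t - 1)*(t^2 + 7*t + 12) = (t - 5)*(t - 1)*(t + 4)*(t + 3)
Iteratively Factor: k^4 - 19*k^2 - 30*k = (k - 5)*(k^3 + 5*k^2 + 6*k) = k*(k - 5)*(k^2 + 5*k + 6) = k*(k - 5)*(k + 3)*(k + 2)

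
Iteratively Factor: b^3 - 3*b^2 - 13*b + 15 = (b - 5)*(b^2 + 2*b - 3) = (b - 5)*(b - 1)*(b + 3)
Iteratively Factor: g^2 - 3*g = (g - 3)*(g)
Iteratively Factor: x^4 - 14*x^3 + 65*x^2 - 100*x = (x)*(x^3 - 14*x^2 + 65*x - 100) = x*(x - 5)*(x^2 - 9*x + 20) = x*(x - 5)*(x - 4)*(x - 5)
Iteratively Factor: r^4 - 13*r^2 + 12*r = (r)*(r^3 - 13*r + 12) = r*(r - 3)*(r^2 + 3*r - 4) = r*(r - 3)*(r - 1)*(r + 4)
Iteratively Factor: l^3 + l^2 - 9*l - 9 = (l + 3)*(l^2 - 2*l - 3) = (l - 3)*(l + 3)*(l + 1)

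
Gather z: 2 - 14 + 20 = 8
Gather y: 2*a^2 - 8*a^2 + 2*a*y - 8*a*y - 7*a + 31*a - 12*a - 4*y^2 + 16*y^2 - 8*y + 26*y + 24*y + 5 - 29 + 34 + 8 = -6*a^2 + 12*a + 12*y^2 + y*(42 - 6*a) + 18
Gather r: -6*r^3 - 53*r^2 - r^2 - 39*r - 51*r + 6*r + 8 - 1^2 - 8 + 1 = -6*r^3 - 54*r^2 - 84*r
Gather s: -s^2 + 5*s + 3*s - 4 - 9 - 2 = -s^2 + 8*s - 15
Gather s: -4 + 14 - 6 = 4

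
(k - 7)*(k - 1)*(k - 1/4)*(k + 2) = k^4 - 25*k^3/4 - 15*k^2/2 + 65*k/4 - 7/2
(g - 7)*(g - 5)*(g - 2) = g^3 - 14*g^2 + 59*g - 70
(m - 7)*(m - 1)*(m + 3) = m^3 - 5*m^2 - 17*m + 21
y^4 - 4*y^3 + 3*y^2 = y^2*(y - 3)*(y - 1)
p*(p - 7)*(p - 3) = p^3 - 10*p^2 + 21*p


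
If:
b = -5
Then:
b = -5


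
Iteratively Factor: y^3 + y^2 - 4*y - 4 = (y + 2)*(y^2 - y - 2) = (y + 1)*(y + 2)*(y - 2)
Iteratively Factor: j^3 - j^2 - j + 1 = (j - 1)*(j^2 - 1) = (j - 1)^2*(j + 1)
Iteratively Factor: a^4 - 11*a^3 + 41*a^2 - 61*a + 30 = (a - 3)*(a^3 - 8*a^2 + 17*a - 10) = (a - 3)*(a - 1)*(a^2 - 7*a + 10) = (a - 3)*(a - 2)*(a - 1)*(a - 5)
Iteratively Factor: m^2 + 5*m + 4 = (m + 4)*(m + 1)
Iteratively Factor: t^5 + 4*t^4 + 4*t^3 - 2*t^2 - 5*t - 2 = (t - 1)*(t^4 + 5*t^3 + 9*t^2 + 7*t + 2) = (t - 1)*(t + 2)*(t^3 + 3*t^2 + 3*t + 1) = (t - 1)*(t + 1)*(t + 2)*(t^2 + 2*t + 1) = (t - 1)*(t + 1)^2*(t + 2)*(t + 1)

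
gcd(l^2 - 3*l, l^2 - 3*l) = l^2 - 3*l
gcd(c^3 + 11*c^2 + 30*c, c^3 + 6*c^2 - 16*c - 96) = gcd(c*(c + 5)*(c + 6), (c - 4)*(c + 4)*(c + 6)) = c + 6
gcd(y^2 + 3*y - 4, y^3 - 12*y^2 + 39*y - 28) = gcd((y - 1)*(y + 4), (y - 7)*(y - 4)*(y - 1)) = y - 1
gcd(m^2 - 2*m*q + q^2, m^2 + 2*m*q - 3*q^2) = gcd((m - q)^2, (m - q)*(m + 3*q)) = -m + q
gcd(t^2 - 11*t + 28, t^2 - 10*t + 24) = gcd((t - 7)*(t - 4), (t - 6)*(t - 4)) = t - 4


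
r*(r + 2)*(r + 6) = r^3 + 8*r^2 + 12*r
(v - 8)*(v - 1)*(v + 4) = v^3 - 5*v^2 - 28*v + 32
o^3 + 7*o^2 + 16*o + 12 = (o + 2)^2*(o + 3)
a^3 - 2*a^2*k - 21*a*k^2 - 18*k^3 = (a - 6*k)*(a + k)*(a + 3*k)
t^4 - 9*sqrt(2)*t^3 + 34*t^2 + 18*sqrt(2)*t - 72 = (t - 6*sqrt(2))*(t - 3*sqrt(2))*(t - sqrt(2))*(t + sqrt(2))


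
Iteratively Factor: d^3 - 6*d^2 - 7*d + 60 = (d - 4)*(d^2 - 2*d - 15) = (d - 4)*(d + 3)*(d - 5)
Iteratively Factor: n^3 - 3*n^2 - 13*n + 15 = (n + 3)*(n^2 - 6*n + 5) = (n - 1)*(n + 3)*(n - 5)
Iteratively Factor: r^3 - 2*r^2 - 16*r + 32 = (r - 2)*(r^2 - 16) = (r - 2)*(r + 4)*(r - 4)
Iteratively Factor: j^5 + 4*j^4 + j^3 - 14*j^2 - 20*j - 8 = (j - 2)*(j^4 + 6*j^3 + 13*j^2 + 12*j + 4) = (j - 2)*(j + 1)*(j^3 + 5*j^2 + 8*j + 4) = (j - 2)*(j + 1)*(j + 2)*(j^2 + 3*j + 2) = (j - 2)*(j + 1)^2*(j + 2)*(j + 2)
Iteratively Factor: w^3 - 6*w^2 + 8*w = (w - 4)*(w^2 - 2*w) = (w - 4)*(w - 2)*(w)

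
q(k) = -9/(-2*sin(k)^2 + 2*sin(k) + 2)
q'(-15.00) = -1469.30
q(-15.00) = 61.51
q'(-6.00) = 1.32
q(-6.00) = -3.75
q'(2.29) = 1.06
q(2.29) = -3.79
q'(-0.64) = 3716.90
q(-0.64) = -97.48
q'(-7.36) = 13.70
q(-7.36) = 6.86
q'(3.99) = -75.90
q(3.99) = 14.37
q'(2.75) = -0.64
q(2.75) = -3.64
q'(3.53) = -32.05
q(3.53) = -9.42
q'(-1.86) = -4.87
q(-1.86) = 5.13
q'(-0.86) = 66.94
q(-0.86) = 13.55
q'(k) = -9*(4*sin(k)*cos(k) - 2*cos(k))/(-2*sin(k)^2 + 2*sin(k) + 2)^2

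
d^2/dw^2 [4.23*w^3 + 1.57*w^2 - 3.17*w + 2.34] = 25.38*w + 3.14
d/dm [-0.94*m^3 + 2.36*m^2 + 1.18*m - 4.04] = -2.82*m^2 + 4.72*m + 1.18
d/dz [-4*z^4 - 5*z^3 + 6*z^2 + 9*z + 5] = -16*z^3 - 15*z^2 + 12*z + 9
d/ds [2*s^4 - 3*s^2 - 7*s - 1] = 8*s^3 - 6*s - 7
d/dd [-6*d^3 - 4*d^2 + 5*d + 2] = -18*d^2 - 8*d + 5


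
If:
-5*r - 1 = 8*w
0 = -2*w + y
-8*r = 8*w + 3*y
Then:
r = -7/3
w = 4/3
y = 8/3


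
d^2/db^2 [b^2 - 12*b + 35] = 2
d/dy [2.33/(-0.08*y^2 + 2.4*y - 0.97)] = (0.3728*y - 5.592)/(0.08*y^2 - 2.4*y + 0.97)^2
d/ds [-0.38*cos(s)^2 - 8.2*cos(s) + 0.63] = (0.76*cos(s) + 8.2)*sin(s)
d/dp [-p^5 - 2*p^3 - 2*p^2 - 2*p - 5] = -5*p^4 - 6*p^2 - 4*p - 2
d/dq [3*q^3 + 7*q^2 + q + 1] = 9*q^2 + 14*q + 1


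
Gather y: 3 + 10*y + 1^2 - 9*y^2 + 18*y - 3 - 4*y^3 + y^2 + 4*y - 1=-4*y^3 - 8*y^2 + 32*y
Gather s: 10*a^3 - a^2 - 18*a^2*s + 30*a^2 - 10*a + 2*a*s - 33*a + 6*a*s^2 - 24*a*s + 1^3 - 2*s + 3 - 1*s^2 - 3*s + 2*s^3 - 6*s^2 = 10*a^3 + 29*a^2 - 43*a + 2*s^3 + s^2*(6*a - 7) + s*(-18*a^2 - 22*a - 5) + 4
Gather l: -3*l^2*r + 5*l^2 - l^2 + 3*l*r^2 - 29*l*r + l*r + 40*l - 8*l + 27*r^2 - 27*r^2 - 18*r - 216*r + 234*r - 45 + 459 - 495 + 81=l^2*(4 - 3*r) + l*(3*r^2 - 28*r + 32)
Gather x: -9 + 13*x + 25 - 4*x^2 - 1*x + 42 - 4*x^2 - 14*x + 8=-8*x^2 - 2*x + 66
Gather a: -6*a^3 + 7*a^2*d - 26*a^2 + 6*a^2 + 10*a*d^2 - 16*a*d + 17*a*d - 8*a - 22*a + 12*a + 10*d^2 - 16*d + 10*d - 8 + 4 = -6*a^3 + a^2*(7*d - 20) + a*(10*d^2 + d - 18) + 10*d^2 - 6*d - 4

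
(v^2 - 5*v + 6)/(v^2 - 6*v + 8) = (v - 3)/(v - 4)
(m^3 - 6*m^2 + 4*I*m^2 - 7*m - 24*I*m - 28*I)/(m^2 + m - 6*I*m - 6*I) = (m^2 + m*(-7 + 4*I) - 28*I)/(m - 6*I)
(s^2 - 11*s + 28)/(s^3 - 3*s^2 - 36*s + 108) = (s^2 - 11*s + 28)/(s^3 - 3*s^2 - 36*s + 108)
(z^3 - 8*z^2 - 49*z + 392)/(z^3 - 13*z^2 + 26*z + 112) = (z + 7)/(z + 2)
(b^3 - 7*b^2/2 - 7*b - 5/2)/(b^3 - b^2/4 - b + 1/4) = 2*(2*b^2 - 9*b - 5)/(4*b^2 - 5*b + 1)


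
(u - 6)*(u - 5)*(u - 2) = u^3 - 13*u^2 + 52*u - 60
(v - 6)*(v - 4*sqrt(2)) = v^2 - 6*v - 4*sqrt(2)*v + 24*sqrt(2)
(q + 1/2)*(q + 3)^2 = q^3 + 13*q^2/2 + 12*q + 9/2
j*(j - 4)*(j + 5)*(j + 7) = j^4 + 8*j^3 - 13*j^2 - 140*j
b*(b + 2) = b^2 + 2*b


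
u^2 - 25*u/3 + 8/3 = (u - 8)*(u - 1/3)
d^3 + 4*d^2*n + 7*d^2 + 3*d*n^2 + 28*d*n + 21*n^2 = (d + 7)*(d + n)*(d + 3*n)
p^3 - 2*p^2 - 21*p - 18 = (p - 6)*(p + 1)*(p + 3)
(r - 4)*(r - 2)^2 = r^3 - 8*r^2 + 20*r - 16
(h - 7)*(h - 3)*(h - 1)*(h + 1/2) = h^4 - 21*h^3/2 + 51*h^2/2 - 11*h/2 - 21/2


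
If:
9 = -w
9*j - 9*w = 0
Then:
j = -9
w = -9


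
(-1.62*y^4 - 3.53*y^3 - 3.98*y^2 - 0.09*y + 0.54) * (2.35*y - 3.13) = -3.807*y^5 - 3.2249*y^4 + 1.6959*y^3 + 12.2459*y^2 + 1.5507*y - 1.6902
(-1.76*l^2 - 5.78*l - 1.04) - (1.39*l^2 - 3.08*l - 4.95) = -3.15*l^2 - 2.7*l + 3.91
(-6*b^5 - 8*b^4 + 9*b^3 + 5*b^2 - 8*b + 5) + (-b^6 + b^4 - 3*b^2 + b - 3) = -b^6 - 6*b^5 - 7*b^4 + 9*b^3 + 2*b^2 - 7*b + 2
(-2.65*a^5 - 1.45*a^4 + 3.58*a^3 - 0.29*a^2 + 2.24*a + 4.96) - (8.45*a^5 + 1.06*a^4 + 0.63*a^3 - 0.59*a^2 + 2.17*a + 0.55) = -11.1*a^5 - 2.51*a^4 + 2.95*a^3 + 0.3*a^2 + 0.0700000000000003*a + 4.41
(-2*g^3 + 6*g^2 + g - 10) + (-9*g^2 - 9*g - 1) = -2*g^3 - 3*g^2 - 8*g - 11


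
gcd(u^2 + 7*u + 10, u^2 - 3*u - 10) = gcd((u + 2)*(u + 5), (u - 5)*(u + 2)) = u + 2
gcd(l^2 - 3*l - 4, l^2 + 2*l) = 1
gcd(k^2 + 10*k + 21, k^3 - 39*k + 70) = k + 7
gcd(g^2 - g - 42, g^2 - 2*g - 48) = g + 6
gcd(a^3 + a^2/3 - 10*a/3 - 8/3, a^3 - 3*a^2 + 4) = a^2 - a - 2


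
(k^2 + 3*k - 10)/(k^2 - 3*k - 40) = (k - 2)/(k - 8)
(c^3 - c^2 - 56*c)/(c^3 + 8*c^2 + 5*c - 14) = c*(c - 8)/(c^2 + c - 2)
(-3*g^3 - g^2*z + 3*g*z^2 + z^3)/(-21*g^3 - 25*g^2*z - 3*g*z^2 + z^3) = (-g + z)/(-7*g + z)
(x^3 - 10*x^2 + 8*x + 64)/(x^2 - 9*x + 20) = (x^2 - 6*x - 16)/(x - 5)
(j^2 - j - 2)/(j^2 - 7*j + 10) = (j + 1)/(j - 5)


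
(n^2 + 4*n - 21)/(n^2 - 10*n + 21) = (n + 7)/(n - 7)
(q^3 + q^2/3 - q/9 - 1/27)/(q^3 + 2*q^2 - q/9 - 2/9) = (q + 1/3)/(q + 2)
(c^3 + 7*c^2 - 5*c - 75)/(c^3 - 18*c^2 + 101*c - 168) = (c^2 + 10*c + 25)/(c^2 - 15*c + 56)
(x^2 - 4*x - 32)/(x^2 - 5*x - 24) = (x + 4)/(x + 3)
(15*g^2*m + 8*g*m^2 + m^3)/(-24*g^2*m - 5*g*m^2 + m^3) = (-5*g - m)/(8*g - m)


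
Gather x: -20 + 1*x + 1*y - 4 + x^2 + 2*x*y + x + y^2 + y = x^2 + x*(2*y + 2) + y^2 + 2*y - 24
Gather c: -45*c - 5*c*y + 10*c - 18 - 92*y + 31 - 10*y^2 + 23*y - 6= c*(-5*y - 35) - 10*y^2 - 69*y + 7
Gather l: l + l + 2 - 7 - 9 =2*l - 14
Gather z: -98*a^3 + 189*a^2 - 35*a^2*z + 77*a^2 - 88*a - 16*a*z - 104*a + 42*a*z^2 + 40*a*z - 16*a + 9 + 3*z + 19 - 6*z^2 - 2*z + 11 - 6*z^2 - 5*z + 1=-98*a^3 + 266*a^2 - 208*a + z^2*(42*a - 12) + z*(-35*a^2 + 24*a - 4) + 40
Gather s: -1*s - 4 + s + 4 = 0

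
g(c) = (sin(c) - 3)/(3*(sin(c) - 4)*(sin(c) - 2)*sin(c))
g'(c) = -(sin(c) - 3)*cos(c)/(3*(sin(c) - 4)*(sin(c) - 2)*sin(c)^2) - (sin(c) - 3)*cos(c)/(3*(sin(c) - 4)*(sin(c) - 2)^2*sin(c)) + cos(c)/(3*(sin(c) - 4)*(sin(c) - 2)*sin(c)) - (sin(c) - 3)*cos(c)/(3*(sin(c) - 4)^2*(sin(c) - 2)*sin(c))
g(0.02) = -6.30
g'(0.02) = 312.46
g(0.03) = -4.22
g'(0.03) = 138.84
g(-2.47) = 0.16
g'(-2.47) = -0.24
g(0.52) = -0.32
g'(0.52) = 0.40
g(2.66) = -0.34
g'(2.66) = -0.48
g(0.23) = -0.61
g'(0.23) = 2.31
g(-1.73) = 0.09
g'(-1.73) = -0.02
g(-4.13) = -0.23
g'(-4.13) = -0.06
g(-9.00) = 0.26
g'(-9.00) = -0.66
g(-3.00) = 0.84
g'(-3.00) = -6.19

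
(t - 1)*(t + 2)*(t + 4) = t^3 + 5*t^2 + 2*t - 8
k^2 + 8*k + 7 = (k + 1)*(k + 7)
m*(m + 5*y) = m^2 + 5*m*y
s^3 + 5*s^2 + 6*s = s*(s + 2)*(s + 3)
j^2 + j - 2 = (j - 1)*(j + 2)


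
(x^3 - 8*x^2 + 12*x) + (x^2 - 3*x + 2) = x^3 - 7*x^2 + 9*x + 2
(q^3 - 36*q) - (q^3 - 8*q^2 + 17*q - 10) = 8*q^2 - 53*q + 10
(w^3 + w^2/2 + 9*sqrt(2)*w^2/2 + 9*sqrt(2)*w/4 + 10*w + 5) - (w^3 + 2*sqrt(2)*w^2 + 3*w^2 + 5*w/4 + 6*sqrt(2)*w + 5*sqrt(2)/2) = -5*w^2/2 + 5*sqrt(2)*w^2/2 - 15*sqrt(2)*w/4 + 35*w/4 - 5*sqrt(2)/2 + 5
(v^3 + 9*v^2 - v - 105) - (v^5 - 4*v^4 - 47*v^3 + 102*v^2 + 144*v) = -v^5 + 4*v^4 + 48*v^3 - 93*v^2 - 145*v - 105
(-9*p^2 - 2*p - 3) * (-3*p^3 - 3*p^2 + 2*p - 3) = 27*p^5 + 33*p^4 - 3*p^3 + 32*p^2 + 9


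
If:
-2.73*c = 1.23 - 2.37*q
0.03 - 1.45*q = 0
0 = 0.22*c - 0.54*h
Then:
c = -0.43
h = -0.18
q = 0.02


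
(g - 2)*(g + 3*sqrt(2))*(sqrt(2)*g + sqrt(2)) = sqrt(2)*g^3 - sqrt(2)*g^2 + 6*g^2 - 6*g - 2*sqrt(2)*g - 12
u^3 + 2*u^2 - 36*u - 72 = (u - 6)*(u + 2)*(u + 6)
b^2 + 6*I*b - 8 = (b + 2*I)*(b + 4*I)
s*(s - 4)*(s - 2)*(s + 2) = s^4 - 4*s^3 - 4*s^2 + 16*s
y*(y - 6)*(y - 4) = y^3 - 10*y^2 + 24*y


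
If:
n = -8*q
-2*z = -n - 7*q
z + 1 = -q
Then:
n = 16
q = -2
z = 1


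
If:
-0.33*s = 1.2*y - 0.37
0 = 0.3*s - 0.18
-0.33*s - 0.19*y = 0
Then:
No Solution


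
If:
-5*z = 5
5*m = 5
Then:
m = 1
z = -1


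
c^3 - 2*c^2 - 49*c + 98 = (c - 7)*(c - 2)*(c + 7)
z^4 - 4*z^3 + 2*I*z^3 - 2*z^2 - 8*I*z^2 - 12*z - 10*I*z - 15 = (z - 5)*(z + 1)*(z - I)*(z + 3*I)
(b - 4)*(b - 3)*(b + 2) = b^3 - 5*b^2 - 2*b + 24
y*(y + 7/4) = y^2 + 7*y/4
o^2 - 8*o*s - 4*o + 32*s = (o - 4)*(o - 8*s)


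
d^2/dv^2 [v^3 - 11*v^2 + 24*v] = 6*v - 22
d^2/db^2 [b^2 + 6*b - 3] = 2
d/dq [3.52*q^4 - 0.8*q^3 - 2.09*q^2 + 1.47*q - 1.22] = 14.08*q^3 - 2.4*q^2 - 4.18*q + 1.47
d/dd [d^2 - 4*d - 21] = 2*d - 4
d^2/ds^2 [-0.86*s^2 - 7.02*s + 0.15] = -1.72000000000000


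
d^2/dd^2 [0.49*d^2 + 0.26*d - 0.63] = 0.980000000000000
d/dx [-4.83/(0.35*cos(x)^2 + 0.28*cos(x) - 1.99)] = -(3.381*cos(x) + 1.3524)*sin(x)/(0.35*cos(x)^2 + 0.28*cos(x) - 1.99)^2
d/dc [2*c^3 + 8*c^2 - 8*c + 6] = 6*c^2 + 16*c - 8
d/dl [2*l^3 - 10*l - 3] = 6*l^2 - 10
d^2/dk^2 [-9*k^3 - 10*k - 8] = -54*k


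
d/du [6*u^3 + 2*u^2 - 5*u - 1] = 18*u^2 + 4*u - 5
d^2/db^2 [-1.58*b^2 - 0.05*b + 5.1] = -3.16000000000000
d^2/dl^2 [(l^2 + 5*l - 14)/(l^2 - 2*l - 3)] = 2*(7*l^3 - 33*l^2 + 129*l - 119)/(l^6 - 6*l^5 + 3*l^4 + 28*l^3 - 9*l^2 - 54*l - 27)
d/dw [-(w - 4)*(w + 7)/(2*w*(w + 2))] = (w^2 - 56*w - 56)/(2*w^2*(w^2 + 4*w + 4))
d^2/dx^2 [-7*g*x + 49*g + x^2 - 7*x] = 2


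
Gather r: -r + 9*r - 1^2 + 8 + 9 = 8*r + 16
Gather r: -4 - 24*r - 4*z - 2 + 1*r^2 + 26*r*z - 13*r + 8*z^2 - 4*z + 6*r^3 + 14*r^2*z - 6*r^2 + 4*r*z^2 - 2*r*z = 6*r^3 + r^2*(14*z - 5) + r*(4*z^2 + 24*z - 37) + 8*z^2 - 8*z - 6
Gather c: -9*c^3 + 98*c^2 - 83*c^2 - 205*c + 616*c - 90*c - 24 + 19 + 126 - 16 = -9*c^3 + 15*c^2 + 321*c + 105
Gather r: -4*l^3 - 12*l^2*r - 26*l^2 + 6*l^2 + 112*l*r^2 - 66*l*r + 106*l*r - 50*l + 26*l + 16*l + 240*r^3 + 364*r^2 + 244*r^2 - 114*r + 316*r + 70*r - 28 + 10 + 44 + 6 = -4*l^3 - 20*l^2 - 8*l + 240*r^3 + r^2*(112*l + 608) + r*(-12*l^2 + 40*l + 272) + 32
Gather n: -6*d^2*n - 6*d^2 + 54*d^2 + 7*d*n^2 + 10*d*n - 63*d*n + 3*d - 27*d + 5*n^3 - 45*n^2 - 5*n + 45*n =48*d^2 - 24*d + 5*n^3 + n^2*(7*d - 45) + n*(-6*d^2 - 53*d + 40)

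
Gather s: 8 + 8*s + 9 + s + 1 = 9*s + 18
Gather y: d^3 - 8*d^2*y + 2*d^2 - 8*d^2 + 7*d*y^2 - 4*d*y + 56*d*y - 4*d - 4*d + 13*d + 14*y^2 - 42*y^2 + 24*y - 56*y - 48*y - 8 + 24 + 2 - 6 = d^3 - 6*d^2 + 5*d + y^2*(7*d - 28) + y*(-8*d^2 + 52*d - 80) + 12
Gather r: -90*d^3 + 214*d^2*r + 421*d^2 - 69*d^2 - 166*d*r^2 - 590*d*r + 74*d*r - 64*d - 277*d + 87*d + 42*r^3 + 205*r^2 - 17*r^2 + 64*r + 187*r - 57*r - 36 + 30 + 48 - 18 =-90*d^3 + 352*d^2 - 254*d + 42*r^3 + r^2*(188 - 166*d) + r*(214*d^2 - 516*d + 194) + 24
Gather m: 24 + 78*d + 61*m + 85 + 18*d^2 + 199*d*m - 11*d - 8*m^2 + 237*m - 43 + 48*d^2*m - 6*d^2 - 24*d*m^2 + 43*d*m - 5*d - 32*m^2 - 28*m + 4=12*d^2 + 62*d + m^2*(-24*d - 40) + m*(48*d^2 + 242*d + 270) + 70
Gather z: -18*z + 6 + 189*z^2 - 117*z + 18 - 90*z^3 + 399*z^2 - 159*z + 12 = -90*z^3 + 588*z^2 - 294*z + 36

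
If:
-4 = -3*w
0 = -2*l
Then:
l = 0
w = 4/3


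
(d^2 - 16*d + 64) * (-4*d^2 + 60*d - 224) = -4*d^4 + 124*d^3 - 1440*d^2 + 7424*d - 14336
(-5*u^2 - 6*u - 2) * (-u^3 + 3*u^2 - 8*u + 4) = 5*u^5 - 9*u^4 + 24*u^3 + 22*u^2 - 8*u - 8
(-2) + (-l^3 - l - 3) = -l^3 - l - 5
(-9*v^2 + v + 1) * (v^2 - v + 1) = -9*v^4 + 10*v^3 - 9*v^2 + 1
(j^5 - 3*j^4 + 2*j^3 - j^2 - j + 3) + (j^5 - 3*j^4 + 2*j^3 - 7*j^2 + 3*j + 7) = 2*j^5 - 6*j^4 + 4*j^3 - 8*j^2 + 2*j + 10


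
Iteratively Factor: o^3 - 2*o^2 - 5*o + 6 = (o + 2)*(o^2 - 4*o + 3) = (o - 3)*(o + 2)*(o - 1)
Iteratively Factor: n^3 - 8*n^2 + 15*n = (n - 5)*(n^2 - 3*n) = n*(n - 5)*(n - 3)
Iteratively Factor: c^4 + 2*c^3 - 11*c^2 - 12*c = (c - 3)*(c^3 + 5*c^2 + 4*c) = (c - 3)*(c + 1)*(c^2 + 4*c) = c*(c - 3)*(c + 1)*(c + 4)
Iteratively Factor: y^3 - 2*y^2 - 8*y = (y)*(y^2 - 2*y - 8) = y*(y - 4)*(y + 2)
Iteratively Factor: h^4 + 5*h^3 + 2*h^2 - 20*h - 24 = (h + 2)*(h^3 + 3*h^2 - 4*h - 12) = (h - 2)*(h + 2)*(h^2 + 5*h + 6) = (h - 2)*(h + 2)*(h + 3)*(h + 2)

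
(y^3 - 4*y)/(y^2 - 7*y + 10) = y*(y + 2)/(y - 5)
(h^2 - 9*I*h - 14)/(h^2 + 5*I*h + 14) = (h - 7*I)/(h + 7*I)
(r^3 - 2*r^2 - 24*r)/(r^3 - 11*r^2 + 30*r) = (r + 4)/(r - 5)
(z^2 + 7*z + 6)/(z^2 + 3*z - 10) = (z^2 + 7*z + 6)/(z^2 + 3*z - 10)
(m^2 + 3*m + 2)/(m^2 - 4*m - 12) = (m + 1)/(m - 6)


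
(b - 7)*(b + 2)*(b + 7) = b^3 + 2*b^2 - 49*b - 98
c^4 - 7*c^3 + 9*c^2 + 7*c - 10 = (c - 5)*(c - 2)*(c - 1)*(c + 1)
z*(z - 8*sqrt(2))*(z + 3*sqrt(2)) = z^3 - 5*sqrt(2)*z^2 - 48*z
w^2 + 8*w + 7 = (w + 1)*(w + 7)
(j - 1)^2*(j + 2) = j^3 - 3*j + 2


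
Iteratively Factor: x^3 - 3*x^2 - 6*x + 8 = (x + 2)*(x^2 - 5*x + 4) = (x - 1)*(x + 2)*(x - 4)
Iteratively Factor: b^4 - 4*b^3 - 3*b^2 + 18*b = (b + 2)*(b^3 - 6*b^2 + 9*b) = (b - 3)*(b + 2)*(b^2 - 3*b) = b*(b - 3)*(b + 2)*(b - 3)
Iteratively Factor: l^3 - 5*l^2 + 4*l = (l - 4)*(l^2 - l) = (l - 4)*(l - 1)*(l)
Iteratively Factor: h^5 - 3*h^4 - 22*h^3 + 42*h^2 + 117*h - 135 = (h - 3)*(h^4 - 22*h^2 - 24*h + 45) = (h - 3)*(h + 3)*(h^3 - 3*h^2 - 13*h + 15) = (h - 5)*(h - 3)*(h + 3)*(h^2 + 2*h - 3) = (h - 5)*(h - 3)*(h - 1)*(h + 3)*(h + 3)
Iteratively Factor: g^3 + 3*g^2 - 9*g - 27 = (g + 3)*(g^2 - 9) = (g + 3)^2*(g - 3)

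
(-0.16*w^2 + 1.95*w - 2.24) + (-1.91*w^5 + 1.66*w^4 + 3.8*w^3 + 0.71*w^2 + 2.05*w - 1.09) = -1.91*w^5 + 1.66*w^4 + 3.8*w^3 + 0.55*w^2 + 4.0*w - 3.33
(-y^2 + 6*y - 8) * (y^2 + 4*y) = -y^4 + 2*y^3 + 16*y^2 - 32*y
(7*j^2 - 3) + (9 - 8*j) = 7*j^2 - 8*j + 6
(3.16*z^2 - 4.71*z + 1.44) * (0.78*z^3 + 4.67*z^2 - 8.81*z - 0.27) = 2.4648*z^5 + 11.0834*z^4 - 48.7121*z^3 + 47.3667*z^2 - 11.4147*z - 0.3888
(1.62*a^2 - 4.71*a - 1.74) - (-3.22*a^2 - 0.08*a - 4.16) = 4.84*a^2 - 4.63*a + 2.42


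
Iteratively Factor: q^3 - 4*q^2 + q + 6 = (q - 2)*(q^2 - 2*q - 3) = (q - 2)*(q + 1)*(q - 3)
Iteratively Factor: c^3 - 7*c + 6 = (c - 1)*(c^2 + c - 6) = (c - 1)*(c + 3)*(c - 2)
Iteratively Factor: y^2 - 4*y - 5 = (y + 1)*(y - 5)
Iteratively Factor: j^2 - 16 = (j + 4)*(j - 4)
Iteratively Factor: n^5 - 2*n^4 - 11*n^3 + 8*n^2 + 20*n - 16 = (n + 2)*(n^4 - 4*n^3 - 3*n^2 + 14*n - 8) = (n - 1)*(n + 2)*(n^3 - 3*n^2 - 6*n + 8) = (n - 4)*(n - 1)*(n + 2)*(n^2 + n - 2) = (n - 4)*(n - 1)*(n + 2)^2*(n - 1)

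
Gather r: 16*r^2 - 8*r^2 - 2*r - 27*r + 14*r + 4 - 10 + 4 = 8*r^2 - 15*r - 2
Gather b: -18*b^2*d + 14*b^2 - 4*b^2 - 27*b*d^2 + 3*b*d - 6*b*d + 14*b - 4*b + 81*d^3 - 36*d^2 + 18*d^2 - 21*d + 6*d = b^2*(10 - 18*d) + b*(-27*d^2 - 3*d + 10) + 81*d^3 - 18*d^2 - 15*d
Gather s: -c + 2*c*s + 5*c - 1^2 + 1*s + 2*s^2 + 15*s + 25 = 4*c + 2*s^2 + s*(2*c + 16) + 24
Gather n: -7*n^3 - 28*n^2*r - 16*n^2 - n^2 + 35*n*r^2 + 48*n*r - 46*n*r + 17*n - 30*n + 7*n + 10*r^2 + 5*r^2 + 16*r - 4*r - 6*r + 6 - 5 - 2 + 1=-7*n^3 + n^2*(-28*r - 17) + n*(35*r^2 + 2*r - 6) + 15*r^2 + 6*r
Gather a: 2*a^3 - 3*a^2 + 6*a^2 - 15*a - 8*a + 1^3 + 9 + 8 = 2*a^3 + 3*a^2 - 23*a + 18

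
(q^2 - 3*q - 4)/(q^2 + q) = (q - 4)/q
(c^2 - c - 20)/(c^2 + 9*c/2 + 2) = 2*(c - 5)/(2*c + 1)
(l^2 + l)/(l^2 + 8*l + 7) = l/(l + 7)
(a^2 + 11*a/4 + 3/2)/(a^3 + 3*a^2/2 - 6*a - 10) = (4*a + 3)/(2*(2*a^2 - a - 10))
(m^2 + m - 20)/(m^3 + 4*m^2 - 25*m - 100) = (m - 4)/(m^2 - m - 20)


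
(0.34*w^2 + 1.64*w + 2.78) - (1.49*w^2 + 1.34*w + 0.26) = -1.15*w^2 + 0.3*w + 2.52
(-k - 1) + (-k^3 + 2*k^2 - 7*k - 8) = -k^3 + 2*k^2 - 8*k - 9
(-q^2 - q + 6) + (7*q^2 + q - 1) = 6*q^2 + 5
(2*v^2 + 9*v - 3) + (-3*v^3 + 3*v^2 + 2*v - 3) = -3*v^3 + 5*v^2 + 11*v - 6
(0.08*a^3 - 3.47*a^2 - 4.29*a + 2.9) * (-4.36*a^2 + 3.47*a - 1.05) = -0.3488*a^5 + 15.4068*a^4 + 6.5795*a^3 - 23.8868*a^2 + 14.5675*a - 3.045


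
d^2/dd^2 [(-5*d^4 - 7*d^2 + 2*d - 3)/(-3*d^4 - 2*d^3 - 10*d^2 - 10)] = 2*(-30*d^9 - 261*d^8 + 18*d^7 - 1008*d^6 - 234*d^5 - 258*d^4 - 100*d^3 + 1500*d^2 + 420*d + 400)/(27*d^12 + 54*d^11 + 306*d^10 + 368*d^9 + 1290*d^8 + 960*d^7 + 2920*d^6 + 1200*d^5 + 3900*d^4 + 600*d^3 + 3000*d^2 + 1000)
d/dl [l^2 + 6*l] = 2*l + 6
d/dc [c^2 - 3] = 2*c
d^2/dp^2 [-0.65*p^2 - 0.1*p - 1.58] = -1.30000000000000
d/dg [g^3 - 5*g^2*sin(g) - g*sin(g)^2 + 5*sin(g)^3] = -5*g^2*cos(g) + 3*g^2 - 10*g*sin(g) - g*sin(2*g) + 15*sin(g)^2*cos(g) - sin(g)^2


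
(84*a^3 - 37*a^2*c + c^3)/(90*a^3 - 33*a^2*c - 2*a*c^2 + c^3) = (28*a^2 - 3*a*c - c^2)/(30*a^2 - a*c - c^2)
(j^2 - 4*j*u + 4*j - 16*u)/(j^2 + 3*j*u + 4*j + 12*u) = (j - 4*u)/(j + 3*u)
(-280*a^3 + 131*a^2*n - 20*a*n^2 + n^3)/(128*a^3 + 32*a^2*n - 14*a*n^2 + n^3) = (-35*a^2 + 12*a*n - n^2)/(16*a^2 + 6*a*n - n^2)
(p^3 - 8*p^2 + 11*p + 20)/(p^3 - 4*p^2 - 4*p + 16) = (p^2 - 4*p - 5)/(p^2 - 4)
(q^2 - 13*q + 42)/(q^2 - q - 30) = (q - 7)/(q + 5)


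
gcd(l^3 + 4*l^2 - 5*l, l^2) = l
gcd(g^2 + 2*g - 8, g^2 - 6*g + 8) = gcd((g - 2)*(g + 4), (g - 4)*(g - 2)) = g - 2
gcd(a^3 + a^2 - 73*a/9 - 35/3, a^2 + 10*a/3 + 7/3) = a + 7/3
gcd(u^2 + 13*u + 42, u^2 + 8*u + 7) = u + 7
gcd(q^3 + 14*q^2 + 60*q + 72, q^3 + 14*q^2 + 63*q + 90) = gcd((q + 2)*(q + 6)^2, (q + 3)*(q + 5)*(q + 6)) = q + 6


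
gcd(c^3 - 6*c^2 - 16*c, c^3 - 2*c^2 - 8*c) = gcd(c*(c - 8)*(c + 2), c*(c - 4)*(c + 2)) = c^2 + 2*c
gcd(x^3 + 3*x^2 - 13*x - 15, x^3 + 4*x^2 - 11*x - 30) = x^2 + 2*x - 15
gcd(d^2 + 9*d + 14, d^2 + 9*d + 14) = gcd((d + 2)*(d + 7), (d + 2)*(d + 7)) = d^2 + 9*d + 14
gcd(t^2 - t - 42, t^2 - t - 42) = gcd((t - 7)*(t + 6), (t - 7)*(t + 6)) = t^2 - t - 42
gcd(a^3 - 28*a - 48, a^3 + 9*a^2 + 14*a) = a + 2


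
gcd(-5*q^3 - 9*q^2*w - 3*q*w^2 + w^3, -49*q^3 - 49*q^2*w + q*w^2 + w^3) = q + w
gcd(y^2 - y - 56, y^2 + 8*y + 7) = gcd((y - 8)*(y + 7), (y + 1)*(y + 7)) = y + 7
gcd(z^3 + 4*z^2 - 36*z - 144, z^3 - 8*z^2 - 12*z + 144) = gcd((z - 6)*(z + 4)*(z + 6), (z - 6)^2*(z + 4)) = z^2 - 2*z - 24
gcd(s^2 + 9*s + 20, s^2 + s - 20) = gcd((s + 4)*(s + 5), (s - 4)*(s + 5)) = s + 5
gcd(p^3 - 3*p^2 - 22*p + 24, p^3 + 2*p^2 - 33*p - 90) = p - 6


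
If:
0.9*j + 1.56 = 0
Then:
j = -1.73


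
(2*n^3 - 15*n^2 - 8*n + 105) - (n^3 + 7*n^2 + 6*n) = n^3 - 22*n^2 - 14*n + 105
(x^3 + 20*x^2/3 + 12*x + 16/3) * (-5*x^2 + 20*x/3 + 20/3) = -5*x^5 - 80*x^4/3 - 80*x^3/9 + 880*x^2/9 + 1040*x/9 + 320/9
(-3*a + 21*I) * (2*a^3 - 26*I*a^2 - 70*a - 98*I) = -6*a^4 + 120*I*a^3 + 756*a^2 - 1176*I*a + 2058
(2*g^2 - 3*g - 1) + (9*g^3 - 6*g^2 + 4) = 9*g^3 - 4*g^2 - 3*g + 3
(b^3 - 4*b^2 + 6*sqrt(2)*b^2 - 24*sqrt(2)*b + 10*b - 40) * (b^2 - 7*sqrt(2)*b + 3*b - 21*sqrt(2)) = b^5 - sqrt(2)*b^4 - b^4 - 86*b^3 + sqrt(2)*b^3 - 58*sqrt(2)*b^2 + 74*b^2 + 70*sqrt(2)*b + 888*b + 840*sqrt(2)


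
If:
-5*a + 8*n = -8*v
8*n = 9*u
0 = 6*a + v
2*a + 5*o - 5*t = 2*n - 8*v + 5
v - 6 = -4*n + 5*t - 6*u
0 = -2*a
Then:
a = 0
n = 0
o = -1/5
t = -6/5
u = 0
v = 0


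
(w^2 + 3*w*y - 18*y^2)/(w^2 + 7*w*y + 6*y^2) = (w - 3*y)/(w + y)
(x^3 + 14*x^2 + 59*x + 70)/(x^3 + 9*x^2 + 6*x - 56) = (x^2 + 7*x + 10)/(x^2 + 2*x - 8)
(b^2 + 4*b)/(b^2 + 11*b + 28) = b/(b + 7)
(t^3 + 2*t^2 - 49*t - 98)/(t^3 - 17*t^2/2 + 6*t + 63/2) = 2*(t^2 + 9*t + 14)/(2*t^2 - 3*t - 9)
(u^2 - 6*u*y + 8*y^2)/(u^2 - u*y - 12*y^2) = (u - 2*y)/(u + 3*y)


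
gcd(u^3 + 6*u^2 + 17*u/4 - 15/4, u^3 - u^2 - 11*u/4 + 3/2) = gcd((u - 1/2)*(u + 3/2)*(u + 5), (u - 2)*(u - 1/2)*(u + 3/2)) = u^2 + u - 3/4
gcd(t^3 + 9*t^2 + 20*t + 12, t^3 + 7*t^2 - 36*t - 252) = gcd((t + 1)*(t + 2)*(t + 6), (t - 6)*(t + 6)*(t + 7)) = t + 6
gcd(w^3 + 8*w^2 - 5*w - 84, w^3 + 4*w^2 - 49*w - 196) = w^2 + 11*w + 28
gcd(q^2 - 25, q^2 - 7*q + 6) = 1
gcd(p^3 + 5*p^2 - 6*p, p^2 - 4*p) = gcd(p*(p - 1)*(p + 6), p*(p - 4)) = p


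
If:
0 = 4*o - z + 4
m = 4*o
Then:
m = z - 4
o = z/4 - 1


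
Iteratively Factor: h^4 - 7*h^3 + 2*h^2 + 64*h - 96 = (h - 4)*(h^3 - 3*h^2 - 10*h + 24) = (h - 4)*(h + 3)*(h^2 - 6*h + 8) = (h - 4)^2*(h + 3)*(h - 2)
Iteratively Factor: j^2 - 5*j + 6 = (j - 2)*(j - 3)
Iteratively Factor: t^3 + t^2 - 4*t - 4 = (t + 1)*(t^2 - 4) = (t - 2)*(t + 1)*(t + 2)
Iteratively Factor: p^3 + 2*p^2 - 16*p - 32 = (p + 4)*(p^2 - 2*p - 8) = (p - 4)*(p + 4)*(p + 2)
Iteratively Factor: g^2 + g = (g)*(g + 1)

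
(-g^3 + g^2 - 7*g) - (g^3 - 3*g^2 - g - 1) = -2*g^3 + 4*g^2 - 6*g + 1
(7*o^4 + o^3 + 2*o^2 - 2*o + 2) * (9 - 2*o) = -14*o^5 + 61*o^4 + 5*o^3 + 22*o^2 - 22*o + 18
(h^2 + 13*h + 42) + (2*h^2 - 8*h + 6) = 3*h^2 + 5*h + 48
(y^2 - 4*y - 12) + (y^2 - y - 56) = 2*y^2 - 5*y - 68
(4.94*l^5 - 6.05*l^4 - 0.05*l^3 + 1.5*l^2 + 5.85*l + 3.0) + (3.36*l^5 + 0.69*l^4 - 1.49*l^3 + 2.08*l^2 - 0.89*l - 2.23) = 8.3*l^5 - 5.36*l^4 - 1.54*l^3 + 3.58*l^2 + 4.96*l + 0.77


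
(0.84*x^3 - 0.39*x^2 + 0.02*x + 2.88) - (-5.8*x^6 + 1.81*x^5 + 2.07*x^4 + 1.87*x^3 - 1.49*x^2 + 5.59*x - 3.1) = 5.8*x^6 - 1.81*x^5 - 2.07*x^4 - 1.03*x^3 + 1.1*x^2 - 5.57*x + 5.98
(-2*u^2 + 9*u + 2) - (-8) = -2*u^2 + 9*u + 10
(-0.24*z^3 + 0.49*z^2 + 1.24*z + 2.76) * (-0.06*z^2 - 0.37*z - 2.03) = 0.0144*z^5 + 0.0594*z^4 + 0.2315*z^3 - 1.6191*z^2 - 3.5384*z - 5.6028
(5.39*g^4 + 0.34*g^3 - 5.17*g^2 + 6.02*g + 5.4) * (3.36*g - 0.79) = 18.1104*g^5 - 3.1157*g^4 - 17.6398*g^3 + 24.3115*g^2 + 13.3882*g - 4.266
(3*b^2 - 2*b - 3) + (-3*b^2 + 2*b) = -3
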